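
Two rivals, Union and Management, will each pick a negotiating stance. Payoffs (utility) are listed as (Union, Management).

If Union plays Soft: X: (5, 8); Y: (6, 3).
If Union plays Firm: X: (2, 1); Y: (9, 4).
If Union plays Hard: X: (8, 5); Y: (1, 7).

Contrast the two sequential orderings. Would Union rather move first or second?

If Union leads: Management's best replies are Soft→X, Firm→Y, Hard→Y; Union's induced payoffs 5, 9, 1; outcome (Firm, Y), payoffs (9, 4).
If Management leads: Union's best replies are X→Hard, Y→Firm; Management's induced payoffs 5, 4; outcome (Hard, X), payoffs (8, 5).
Union gets 9 moving first and 8 moving second, so Union prefers to move first.

first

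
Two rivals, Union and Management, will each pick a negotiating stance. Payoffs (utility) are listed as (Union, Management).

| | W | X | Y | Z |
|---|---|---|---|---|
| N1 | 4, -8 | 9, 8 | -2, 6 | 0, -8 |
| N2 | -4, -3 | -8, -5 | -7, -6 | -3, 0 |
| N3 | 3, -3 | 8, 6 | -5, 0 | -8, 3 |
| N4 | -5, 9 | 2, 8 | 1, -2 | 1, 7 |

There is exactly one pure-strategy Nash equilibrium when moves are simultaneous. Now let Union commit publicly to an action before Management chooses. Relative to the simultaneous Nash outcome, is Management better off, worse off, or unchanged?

unchanged

Solve by backward induction (Union leads).
- N1: BR = X, leader payoff 9.
- N2: BR = Z, leader payoff -3.
- N3: BR = X, leader payoff 8.
- N4: BR = W, leader payoff -5.
Union's induced payoffs are 9, -3, 8, -5, so Union commits to N1. Subgame-perfect outcome: (N1, X) with payoffs (9, 8).
Under simultaneous play:
Union's best replies: W→N1; X→N1; Y→N4; Z→N4.
Management's best replies: N1→X; N2→Z; N3→X; N4→W.
The unique mutual best reply is (N1, X), giving (9, 8).
Management earns 8 sequentially versus 8 at the Nash outcome: unchanged.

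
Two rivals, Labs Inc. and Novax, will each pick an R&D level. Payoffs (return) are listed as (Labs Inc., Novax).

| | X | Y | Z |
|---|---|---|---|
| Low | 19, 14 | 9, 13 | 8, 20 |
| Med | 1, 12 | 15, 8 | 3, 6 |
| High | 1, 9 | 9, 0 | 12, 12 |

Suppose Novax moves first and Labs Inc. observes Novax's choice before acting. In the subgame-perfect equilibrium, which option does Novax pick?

Work backward from Labs Inc.'s decision.
- X → Labs Inc. plays Low (best of 19, 1, 1); Novax gets 14.
- Y → Labs Inc. plays Med (best of 9, 15, 9); Novax gets 8.
- Z → Labs Inc. plays High (best of 8, 3, 12); Novax gets 12.
Among 14, 8, 12, the best is 14 at X. Subgame-perfect outcome: (Low, X) with payoffs (19, 14).

X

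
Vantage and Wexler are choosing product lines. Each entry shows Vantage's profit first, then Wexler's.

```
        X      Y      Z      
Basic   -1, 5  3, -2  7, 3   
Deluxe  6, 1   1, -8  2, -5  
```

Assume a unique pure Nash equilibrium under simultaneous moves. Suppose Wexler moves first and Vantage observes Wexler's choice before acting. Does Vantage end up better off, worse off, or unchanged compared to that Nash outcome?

better off

Backward induction with Wexler moving first.
- X: BR = Deluxe, leader payoff 1.
- Y: BR = Basic, leader payoff -2.
- Z: BR = Basic, leader payoff 3.
Among 1, -2, 3, the best is 3 at Z. Subgame-perfect outcome: (Basic, Z) with payoffs (7, 3).
Under simultaneous play:
Vantage's best replies: X→Deluxe; Y→Basic; Z→Basic.
Wexler's best replies: Basic→X; Deluxe→X.
The unique mutual best reply is (Deluxe, X), giving (6, 1).
Vantage earns 7 sequentially versus 6 at the Nash outcome: better off.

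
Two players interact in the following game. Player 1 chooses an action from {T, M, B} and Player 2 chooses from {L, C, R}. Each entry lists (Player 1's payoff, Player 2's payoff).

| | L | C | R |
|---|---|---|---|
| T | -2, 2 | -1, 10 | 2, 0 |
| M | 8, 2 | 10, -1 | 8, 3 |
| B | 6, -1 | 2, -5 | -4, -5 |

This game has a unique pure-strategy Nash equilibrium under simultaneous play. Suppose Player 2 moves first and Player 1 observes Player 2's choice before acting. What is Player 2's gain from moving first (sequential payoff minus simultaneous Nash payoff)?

0

Work backward from Player 1's decision.
- L: BR = M, leader payoff 2.
- C: BR = M, leader payoff -1.
- R: BR = M, leader payoff 3.
Maximizing over 2, -1, 3, Player 2 chooses R. Subgame-perfect outcome: (M, R) with payoffs (8, 3).
For the simultaneous game, intersect best replies.
Player 1's best replies: L→M; C→M; R→M.
Player 2's best replies: T→C; M→R; B→L.
The unique mutual best reply is (M, R), giving (8, 3).
Player 2's commitment gain: 3 − 3 = 0.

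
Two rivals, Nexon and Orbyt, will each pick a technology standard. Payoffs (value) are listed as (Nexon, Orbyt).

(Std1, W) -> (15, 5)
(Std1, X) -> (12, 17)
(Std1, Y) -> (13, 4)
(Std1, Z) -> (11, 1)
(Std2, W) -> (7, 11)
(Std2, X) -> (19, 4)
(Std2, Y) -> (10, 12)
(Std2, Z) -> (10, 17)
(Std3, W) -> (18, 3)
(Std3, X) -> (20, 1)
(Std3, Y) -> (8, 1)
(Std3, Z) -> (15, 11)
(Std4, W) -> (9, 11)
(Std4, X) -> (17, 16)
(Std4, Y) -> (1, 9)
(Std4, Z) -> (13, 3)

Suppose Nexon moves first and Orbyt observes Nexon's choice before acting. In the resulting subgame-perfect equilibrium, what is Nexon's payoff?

17

Solve by backward induction (Nexon leads).
- Std1: Orbyt compares 5, 17, 4, 1 and picks X; Nexon would get 12.
- Std2: Orbyt compares 11, 4, 12, 17 and picks Z; Nexon would get 10.
- Std3: Orbyt compares 3, 1, 1, 11 and picks Z; Nexon would get 15.
- Std4: Orbyt compares 11, 16, 9, 3 and picks X; Nexon would get 17.
Nexon's induced payoffs are 12, 10, 15, 17, so Nexon commits to Std4. Subgame-perfect outcome: (Std4, X) with payoffs (17, 16).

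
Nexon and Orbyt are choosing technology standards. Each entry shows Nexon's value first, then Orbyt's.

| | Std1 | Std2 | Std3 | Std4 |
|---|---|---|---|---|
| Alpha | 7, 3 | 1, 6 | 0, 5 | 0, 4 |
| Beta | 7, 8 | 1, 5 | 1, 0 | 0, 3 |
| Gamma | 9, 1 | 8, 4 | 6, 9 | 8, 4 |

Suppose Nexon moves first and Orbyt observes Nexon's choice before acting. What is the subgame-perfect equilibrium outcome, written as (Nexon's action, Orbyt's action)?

Orbyt best-responds to each possible Nexon move:
- Alpha → Orbyt plays Std2 (best of 3, 6, 5, 4); Nexon gets 1.
- Beta → Orbyt plays Std1 (best of 8, 5, 0, 3); Nexon gets 7.
- Gamma → Orbyt plays Std3 (best of 1, 4, 9, 4); Nexon gets 6.
Nexon's induced payoffs are 1, 7, 6, so Nexon commits to Beta. Subgame-perfect outcome: (Beta, Std1) with payoffs (7, 8).

(Beta, Std1)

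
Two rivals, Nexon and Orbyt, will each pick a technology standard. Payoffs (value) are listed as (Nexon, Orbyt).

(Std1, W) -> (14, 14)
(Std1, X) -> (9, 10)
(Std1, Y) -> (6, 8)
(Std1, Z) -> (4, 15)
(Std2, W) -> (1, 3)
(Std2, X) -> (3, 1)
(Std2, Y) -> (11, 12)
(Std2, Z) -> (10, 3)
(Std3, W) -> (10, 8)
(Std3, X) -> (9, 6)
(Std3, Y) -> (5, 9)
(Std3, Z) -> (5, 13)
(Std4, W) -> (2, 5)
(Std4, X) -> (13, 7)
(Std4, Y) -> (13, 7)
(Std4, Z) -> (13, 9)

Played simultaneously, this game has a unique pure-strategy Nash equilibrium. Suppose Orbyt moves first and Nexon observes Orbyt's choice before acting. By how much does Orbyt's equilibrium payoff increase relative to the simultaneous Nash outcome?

5

Nexon best-responds to each possible Orbyt move:
- W: Nexon compares 14, 1, 10, 2 and picks Std1; Orbyt would get 14.
- X: Nexon compares 9, 3, 9, 13 and picks Std4; Orbyt would get 7.
- Y: Nexon compares 6, 11, 5, 13 and picks Std4; Orbyt would get 7.
- Z: Nexon compares 4, 10, 5, 13 and picks Std4; Orbyt would get 9.
Maximizing over 14, 7, 7, 9, Orbyt chooses W. Subgame-perfect outcome: (Std1, W) with payoffs (14, 14).
Under simultaneous play:
Nexon's best replies: W→Std1; X→Std4; Y→Std4; Z→Std4.
Orbyt's best replies: Std1→Z; Std2→Y; Std3→Z; Std4→Z.
The unique mutual best reply is (Std4, Z), giving (13, 9).
Orbyt's commitment gain: 14 − 9 = 5.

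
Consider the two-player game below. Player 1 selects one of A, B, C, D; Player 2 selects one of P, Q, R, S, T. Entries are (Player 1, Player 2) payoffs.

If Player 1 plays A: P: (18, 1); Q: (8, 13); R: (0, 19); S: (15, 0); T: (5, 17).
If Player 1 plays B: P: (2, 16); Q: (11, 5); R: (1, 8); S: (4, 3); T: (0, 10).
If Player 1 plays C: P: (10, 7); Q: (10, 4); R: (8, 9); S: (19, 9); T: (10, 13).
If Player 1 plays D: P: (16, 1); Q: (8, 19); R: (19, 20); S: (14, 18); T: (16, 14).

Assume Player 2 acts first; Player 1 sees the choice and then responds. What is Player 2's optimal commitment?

R

Work backward from Player 1's decision.
- P → Player 1 plays A (best of 18, 2, 10, 16); Player 2 gets 1.
- Q → Player 1 plays B (best of 8, 11, 10, 8); Player 2 gets 5.
- R → Player 1 plays D (best of 0, 1, 8, 19); Player 2 gets 20.
- S → Player 1 plays C (best of 15, 4, 19, 14); Player 2 gets 9.
- T → Player 1 plays D (best of 5, 0, 10, 16); Player 2 gets 14.
Among 1, 5, 20, 9, 14, the best is 20 at R. Subgame-perfect outcome: (D, R) with payoffs (19, 20).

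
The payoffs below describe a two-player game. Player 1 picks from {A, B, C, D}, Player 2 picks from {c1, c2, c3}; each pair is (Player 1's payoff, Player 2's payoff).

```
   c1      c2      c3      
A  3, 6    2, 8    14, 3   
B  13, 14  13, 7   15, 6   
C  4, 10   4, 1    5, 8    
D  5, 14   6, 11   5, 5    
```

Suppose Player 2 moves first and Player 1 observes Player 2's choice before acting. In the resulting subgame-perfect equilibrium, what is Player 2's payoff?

Work backward from Player 1's decision.
- c1: Player 1 compares 3, 13, 4, 5 and picks B; Player 2 would get 14.
- c2: Player 1 compares 2, 13, 4, 6 and picks B; Player 2 would get 7.
- c3: Player 1 compares 14, 15, 5, 5 and picks B; Player 2 would get 6.
Among 14, 7, 6, the best is 14 at c1. Subgame-perfect outcome: (B, c1) with payoffs (13, 14).

14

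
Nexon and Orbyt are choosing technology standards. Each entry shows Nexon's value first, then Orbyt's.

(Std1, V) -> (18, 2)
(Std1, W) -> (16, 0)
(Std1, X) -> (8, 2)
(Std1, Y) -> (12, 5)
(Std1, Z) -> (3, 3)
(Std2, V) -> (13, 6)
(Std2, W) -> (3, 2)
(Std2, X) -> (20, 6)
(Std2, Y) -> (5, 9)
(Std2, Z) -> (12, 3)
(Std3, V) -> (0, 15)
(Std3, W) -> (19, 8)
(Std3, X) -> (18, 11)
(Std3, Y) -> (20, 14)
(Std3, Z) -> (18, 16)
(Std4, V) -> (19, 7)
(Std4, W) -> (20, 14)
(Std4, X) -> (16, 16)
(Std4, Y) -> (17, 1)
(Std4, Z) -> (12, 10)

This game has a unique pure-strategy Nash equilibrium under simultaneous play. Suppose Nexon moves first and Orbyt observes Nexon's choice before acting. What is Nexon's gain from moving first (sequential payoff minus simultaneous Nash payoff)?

0

Orbyt best-responds to each possible Nexon move:
- Std1: BR = Y, leader payoff 12.
- Std2: BR = Y, leader payoff 5.
- Std3: BR = Z, leader payoff 18.
- Std4: BR = X, leader payoff 16.
Among 12, 5, 18, 16, the best is 18 at Std3. Subgame-perfect outcome: (Std3, Z) with payoffs (18, 16).
Under simultaneous play:
Nexon's best replies: V→Std4; W→Std4; X→Std2; Y→Std3; Z→Std3.
Orbyt's best replies: Std1→Y; Std2→Y; Std3→Z; Std4→X.
The unique mutual best reply is (Std3, Z), giving (18, 16).
Nexon's commitment gain: 18 − 18 = 0.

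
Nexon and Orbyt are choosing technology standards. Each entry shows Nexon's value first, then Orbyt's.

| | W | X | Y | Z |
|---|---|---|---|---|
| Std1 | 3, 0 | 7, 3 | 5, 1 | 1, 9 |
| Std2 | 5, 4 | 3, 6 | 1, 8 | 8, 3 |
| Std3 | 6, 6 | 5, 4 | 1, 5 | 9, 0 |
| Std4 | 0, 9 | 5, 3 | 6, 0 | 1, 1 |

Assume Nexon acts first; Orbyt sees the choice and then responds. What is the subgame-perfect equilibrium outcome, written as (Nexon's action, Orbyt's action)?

(Std3, W)

Orbyt best-responds to each possible Nexon move:
- Std1: Orbyt compares 0, 3, 1, 9 and picks Z; Nexon would get 1.
- Std2: Orbyt compares 4, 6, 8, 3 and picks Y; Nexon would get 1.
- Std3: Orbyt compares 6, 4, 5, 0 and picks W; Nexon would get 6.
- Std4: Orbyt compares 9, 3, 0, 1 and picks W; Nexon would get 0.
Among 1, 1, 6, 0, the best is 6 at Std3. Subgame-perfect outcome: (Std3, W) with payoffs (6, 6).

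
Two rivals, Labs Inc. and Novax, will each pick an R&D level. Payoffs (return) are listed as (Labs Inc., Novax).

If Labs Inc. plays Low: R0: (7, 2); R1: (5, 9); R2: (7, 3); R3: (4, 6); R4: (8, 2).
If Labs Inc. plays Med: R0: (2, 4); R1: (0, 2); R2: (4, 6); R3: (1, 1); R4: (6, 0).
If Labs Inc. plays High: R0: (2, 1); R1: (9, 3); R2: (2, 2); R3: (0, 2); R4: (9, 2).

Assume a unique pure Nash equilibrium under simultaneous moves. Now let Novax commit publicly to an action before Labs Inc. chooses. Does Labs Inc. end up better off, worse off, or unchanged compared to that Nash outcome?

Work backward from Labs Inc.'s decision.
- R0: BR = Low, leader payoff 2.
- R1: BR = High, leader payoff 3.
- R2: BR = Low, leader payoff 3.
- R3: BR = Low, leader payoff 6.
- R4: BR = High, leader payoff 2.
Among 2, 3, 3, 6, 2, the best is 6 at R3. Subgame-perfect outcome: (Low, R3) with payoffs (4, 6).
Under simultaneous play:
Labs Inc.'s best replies: R0→Low; R1→High; R2→Low; R3→Low; R4→High.
Novax's best replies: Low→R1; Med→R2; High→R1.
The unique mutual best reply is (High, R1), giving (9, 3).
Labs Inc. earns 4 sequentially versus 9 at the Nash outcome: worse off.

worse off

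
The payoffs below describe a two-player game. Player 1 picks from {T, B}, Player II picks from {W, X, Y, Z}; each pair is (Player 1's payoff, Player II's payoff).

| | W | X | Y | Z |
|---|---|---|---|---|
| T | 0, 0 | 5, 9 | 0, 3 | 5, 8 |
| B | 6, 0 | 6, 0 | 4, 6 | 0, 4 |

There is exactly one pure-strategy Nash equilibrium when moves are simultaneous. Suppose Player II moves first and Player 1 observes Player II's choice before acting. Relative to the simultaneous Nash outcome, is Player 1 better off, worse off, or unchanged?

better off

Solve by backward induction (Player II leads).
- W → Player 1 plays B (best of 0, 6); Player II gets 0.
- X → Player 1 plays B (best of 5, 6); Player II gets 0.
- Y → Player 1 plays B (best of 0, 4); Player II gets 6.
- Z → Player 1 plays T (best of 5, 0); Player II gets 8.
Maximizing over 0, 0, 6, 8, Player II chooses Z. Subgame-perfect outcome: (T, Z) with payoffs (5, 8).
Now find the simultaneous Nash equilibrium.
Player 1's best replies: W→B; X→B; Y→B; Z→T.
Player II's best replies: T→X; B→Y.
The unique mutual best reply is (B, Y), giving (4, 6).
Player 1 earns 5 sequentially versus 4 at the Nash outcome: better off.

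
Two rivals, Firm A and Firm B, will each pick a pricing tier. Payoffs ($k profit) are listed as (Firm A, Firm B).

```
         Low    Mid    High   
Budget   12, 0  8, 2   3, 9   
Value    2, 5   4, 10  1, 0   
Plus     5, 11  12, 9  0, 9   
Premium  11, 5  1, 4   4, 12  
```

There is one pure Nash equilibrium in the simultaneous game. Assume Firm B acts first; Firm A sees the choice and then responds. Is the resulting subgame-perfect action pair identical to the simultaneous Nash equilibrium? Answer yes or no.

Firm A best-responds to each possible Firm B move:
- Low: BR = Budget, leader payoff 0.
- Mid: BR = Plus, leader payoff 9.
- High: BR = Premium, leader payoff 12.
Firm B's induced payoffs are 0, 9, 12, so Firm B commits to High. Subgame-perfect outcome: (Premium, High) with payoffs (4, 12).
Under simultaneous play:
Firm A's best replies: Low→Budget; Mid→Plus; High→Premium.
Firm B's best replies: Budget→High; Value→Mid; Plus→Low; Premium→High.
Only (Premium, High) has each player best-responding; Nash payoffs (4, 12).
Sequential outcome (Premium, High) coincides with the Nash profile (Premium, High).

yes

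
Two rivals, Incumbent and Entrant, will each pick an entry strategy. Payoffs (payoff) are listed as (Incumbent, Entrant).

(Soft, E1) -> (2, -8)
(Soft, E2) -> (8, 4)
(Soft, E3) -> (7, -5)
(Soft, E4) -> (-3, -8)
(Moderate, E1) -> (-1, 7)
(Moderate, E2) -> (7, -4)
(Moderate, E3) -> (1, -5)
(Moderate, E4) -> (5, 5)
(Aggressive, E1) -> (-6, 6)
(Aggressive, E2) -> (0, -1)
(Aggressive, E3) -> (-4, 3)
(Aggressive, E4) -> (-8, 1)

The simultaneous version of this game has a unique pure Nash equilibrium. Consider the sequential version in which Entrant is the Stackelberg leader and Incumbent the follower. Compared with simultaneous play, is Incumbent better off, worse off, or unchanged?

Solve by backward induction (Entrant leads).
- E1: Incumbent compares 2, -1, -6 and picks Soft; Entrant would get -8.
- E2: Incumbent compares 8, 7, 0 and picks Soft; Entrant would get 4.
- E3: Incumbent compares 7, 1, -4 and picks Soft; Entrant would get -5.
- E4: Incumbent compares -3, 5, -8 and picks Moderate; Entrant would get 5.
Maximizing over -8, 4, -5, 5, Entrant chooses E4. Subgame-perfect outcome: (Moderate, E4) with payoffs (5, 5).
For the simultaneous game, intersect best replies.
Incumbent's best replies: E1→Soft; E2→Soft; E3→Soft; E4→Moderate.
Entrant's best replies: Soft→E2; Moderate→E1; Aggressive→E1.
Only (Soft, E2) has each player best-responding; Nash payoffs (8, 4).
Incumbent earns 5 sequentially versus 8 at the Nash outcome: worse off.

worse off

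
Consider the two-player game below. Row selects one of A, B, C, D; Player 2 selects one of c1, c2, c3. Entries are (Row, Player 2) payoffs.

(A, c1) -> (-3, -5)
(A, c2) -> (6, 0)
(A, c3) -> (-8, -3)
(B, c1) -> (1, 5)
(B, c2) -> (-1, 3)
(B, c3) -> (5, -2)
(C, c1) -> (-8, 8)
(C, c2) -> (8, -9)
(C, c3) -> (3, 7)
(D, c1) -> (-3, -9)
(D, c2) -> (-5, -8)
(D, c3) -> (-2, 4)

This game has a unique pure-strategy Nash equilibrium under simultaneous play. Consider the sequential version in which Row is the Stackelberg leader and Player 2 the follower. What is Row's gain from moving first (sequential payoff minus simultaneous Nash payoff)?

Solve by backward induction (Row leads).
- A: BR = c2, leader payoff 6.
- B: BR = c1, leader payoff 1.
- C: BR = c1, leader payoff -8.
- D: BR = c3, leader payoff -2.
Among 6, 1, -8, -2, the best is 6 at A. Subgame-perfect outcome: (A, c2) with payoffs (6, 0).
Now find the simultaneous Nash equilibrium.
Row's best replies: c1→B; c2→C; c3→B.
Player 2's best replies: A→c2; B→c1; C→c1; D→c3.
Only (B, c1) has each player best-responding; Nash payoffs (1, 5).
Row's commitment gain: 6 − 1 = 5.

5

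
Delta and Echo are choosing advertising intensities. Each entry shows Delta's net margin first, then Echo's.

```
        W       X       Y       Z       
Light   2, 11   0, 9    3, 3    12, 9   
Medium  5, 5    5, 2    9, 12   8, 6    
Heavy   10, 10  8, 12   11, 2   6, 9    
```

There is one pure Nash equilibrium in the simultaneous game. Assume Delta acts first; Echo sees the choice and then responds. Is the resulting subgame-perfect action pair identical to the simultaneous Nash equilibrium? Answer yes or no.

no

Backward induction with Delta moving first.
- Light: BR = W, leader payoff 2.
- Medium: BR = Y, leader payoff 9.
- Heavy: BR = X, leader payoff 8.
Maximizing over 2, 9, 8, Delta chooses Medium. Subgame-perfect outcome: (Medium, Y) with payoffs (9, 12).
Now find the simultaneous Nash equilibrium.
Delta's best replies: W→Heavy; X→Heavy; Y→Heavy; Z→Light.
Echo's best replies: Light→W; Medium→Y; Heavy→X.
Only (Heavy, X) has each player best-responding; Nash payoffs (8, 12).
Sequential outcome (Medium, Y) differs from the Nash profile (Heavy, X).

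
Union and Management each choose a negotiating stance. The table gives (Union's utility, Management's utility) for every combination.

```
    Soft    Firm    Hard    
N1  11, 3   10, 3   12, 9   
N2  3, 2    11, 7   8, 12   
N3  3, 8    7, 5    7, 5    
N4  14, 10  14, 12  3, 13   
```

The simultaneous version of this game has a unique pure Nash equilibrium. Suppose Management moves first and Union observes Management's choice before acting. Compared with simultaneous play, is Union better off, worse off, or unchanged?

better off

Solve by backward induction (Management leads).
- Soft → Union plays N4 (best of 11, 3, 3, 14); Management gets 10.
- Firm → Union plays N4 (best of 10, 11, 7, 14); Management gets 12.
- Hard → Union plays N1 (best of 12, 8, 7, 3); Management gets 9.
Maximizing over 10, 12, 9, Management chooses Firm. Subgame-perfect outcome: (N4, Firm) with payoffs (14, 12).
Now find the simultaneous Nash equilibrium.
Union's best replies: Soft→N4; Firm→N4; Hard→N1.
Management's best replies: N1→Hard; N2→Hard; N3→Soft; N4→Hard.
Only (N1, Hard) has each player best-responding; Nash payoffs (12, 9).
Union earns 14 sequentially versus 12 at the Nash outcome: better off.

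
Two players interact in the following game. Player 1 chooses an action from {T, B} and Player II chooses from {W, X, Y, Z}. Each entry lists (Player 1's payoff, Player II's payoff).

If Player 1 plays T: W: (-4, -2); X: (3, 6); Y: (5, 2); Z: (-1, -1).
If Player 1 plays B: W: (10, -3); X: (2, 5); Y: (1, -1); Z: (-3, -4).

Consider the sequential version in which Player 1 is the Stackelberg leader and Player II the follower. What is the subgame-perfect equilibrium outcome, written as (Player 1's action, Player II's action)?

Player II best-responds to each possible Player 1 move:
- T: Player II compares -2, 6, 2, -1 and picks X; Player 1 would get 3.
- B: Player II compares -3, 5, -1, -4 and picks X; Player 1 would get 2.
Among 3, 2, the best is 3 at T. Subgame-perfect outcome: (T, X) with payoffs (3, 6).

(T, X)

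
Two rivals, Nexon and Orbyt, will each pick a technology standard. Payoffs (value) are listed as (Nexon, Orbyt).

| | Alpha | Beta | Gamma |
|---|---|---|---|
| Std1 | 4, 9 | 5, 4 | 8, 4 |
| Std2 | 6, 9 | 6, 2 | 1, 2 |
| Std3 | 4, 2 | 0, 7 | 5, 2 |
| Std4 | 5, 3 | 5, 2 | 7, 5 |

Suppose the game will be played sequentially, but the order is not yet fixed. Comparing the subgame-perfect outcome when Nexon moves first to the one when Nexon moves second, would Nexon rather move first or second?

first

If Nexon leads: Orbyt's best replies are Std1→Alpha, Std2→Alpha, Std3→Beta, Std4→Gamma; Nexon's induced payoffs 4, 6, 0, 7; outcome (Std4, Gamma), payoffs (7, 5).
If Orbyt leads: Nexon's best replies are Alpha→Std2, Beta→Std2, Gamma→Std1; Orbyt's induced payoffs 9, 2, 4; outcome (Std2, Alpha), payoffs (6, 9).
Nexon gets 7 moving first and 6 moving second, so Nexon prefers to move first.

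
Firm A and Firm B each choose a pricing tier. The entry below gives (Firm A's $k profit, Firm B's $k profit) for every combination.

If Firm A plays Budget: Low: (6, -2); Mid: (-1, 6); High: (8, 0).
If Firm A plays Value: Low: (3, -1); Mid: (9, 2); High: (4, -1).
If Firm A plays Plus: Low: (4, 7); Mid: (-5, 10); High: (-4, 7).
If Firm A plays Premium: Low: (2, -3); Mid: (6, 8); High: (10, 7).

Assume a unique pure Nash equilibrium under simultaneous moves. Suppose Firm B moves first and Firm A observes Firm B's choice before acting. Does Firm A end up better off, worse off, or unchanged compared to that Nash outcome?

Solve by backward induction (Firm B leads).
- Low → Firm A plays Budget (best of 6, 3, 4, 2); Firm B gets -2.
- Mid → Firm A plays Value (best of -1, 9, -5, 6); Firm B gets 2.
- High → Firm A plays Premium (best of 8, 4, -4, 10); Firm B gets 7.
Maximizing over -2, 2, 7, Firm B chooses High. Subgame-perfect outcome: (Premium, High) with payoffs (10, 7).
For the simultaneous game, intersect best replies.
Firm A's best replies: Low→Budget; Mid→Value; High→Premium.
Firm B's best replies: Budget→Mid; Value→Mid; Plus→Mid; Premium→Mid.
Only (Value, Mid) has each player best-responding; Nash payoffs (9, 2).
Firm A earns 10 sequentially versus 9 at the Nash outcome: better off.

better off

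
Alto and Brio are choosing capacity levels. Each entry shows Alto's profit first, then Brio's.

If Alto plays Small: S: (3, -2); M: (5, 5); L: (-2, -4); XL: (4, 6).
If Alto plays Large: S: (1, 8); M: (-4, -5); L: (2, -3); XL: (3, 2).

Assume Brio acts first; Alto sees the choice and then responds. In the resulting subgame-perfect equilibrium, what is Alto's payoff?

4

Work backward from Alto's decision.
- S: Alto compares 3, 1 and picks Small; Brio would get -2.
- M: Alto compares 5, -4 and picks Small; Brio would get 5.
- L: Alto compares -2, 2 and picks Large; Brio would get -3.
- XL: Alto compares 4, 3 and picks Small; Brio would get 6.
Brio's induced payoffs are -2, 5, -3, 6, so Brio commits to XL. Subgame-perfect outcome: (Small, XL) with payoffs (4, 6).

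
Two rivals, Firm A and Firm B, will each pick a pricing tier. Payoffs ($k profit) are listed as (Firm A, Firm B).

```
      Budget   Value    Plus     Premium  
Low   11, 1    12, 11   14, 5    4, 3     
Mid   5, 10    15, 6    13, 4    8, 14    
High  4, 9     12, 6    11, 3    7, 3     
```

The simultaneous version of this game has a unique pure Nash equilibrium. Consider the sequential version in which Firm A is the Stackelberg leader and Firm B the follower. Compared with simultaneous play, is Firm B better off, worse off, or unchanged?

worse off

Firm B best-responds to each possible Firm A move:
- Low: BR = Value, leader payoff 12.
- Mid: BR = Premium, leader payoff 8.
- High: BR = Budget, leader payoff 4.
Among 12, 8, 4, the best is 12 at Low. Subgame-perfect outcome: (Low, Value) with payoffs (12, 11).
For the simultaneous game, intersect best replies.
Firm A's best replies: Budget→Low; Value→Mid; Plus→Low; Premium→Mid.
Firm B's best replies: Low→Value; Mid→Premium; High→Budget.
The unique mutual best reply is (Mid, Premium), giving (8, 14).
Firm B earns 11 sequentially versus 14 at the Nash outcome: worse off.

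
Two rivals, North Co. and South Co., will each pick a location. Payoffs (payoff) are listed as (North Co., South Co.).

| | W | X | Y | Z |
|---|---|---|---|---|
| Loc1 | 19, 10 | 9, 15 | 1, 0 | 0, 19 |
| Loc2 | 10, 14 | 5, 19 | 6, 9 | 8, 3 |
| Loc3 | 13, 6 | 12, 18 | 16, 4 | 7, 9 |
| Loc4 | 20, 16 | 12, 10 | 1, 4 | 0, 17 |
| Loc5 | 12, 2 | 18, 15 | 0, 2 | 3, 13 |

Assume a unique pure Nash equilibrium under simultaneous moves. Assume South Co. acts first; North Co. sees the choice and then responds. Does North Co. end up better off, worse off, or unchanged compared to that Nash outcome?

Backward induction with South Co. moving first.
- W → North Co. plays Loc4 (best of 19, 10, 13, 20, 12); South Co. gets 16.
- X → North Co. plays Loc5 (best of 9, 5, 12, 12, 18); South Co. gets 15.
- Y → North Co. plays Loc3 (best of 1, 6, 16, 1, 0); South Co. gets 4.
- Z → North Co. plays Loc2 (best of 0, 8, 7, 0, 3); South Co. gets 3.
Maximizing over 16, 15, 4, 3, South Co. chooses W. Subgame-perfect outcome: (Loc4, W) with payoffs (20, 16).
Now find the simultaneous Nash equilibrium.
North Co.'s best replies: W→Loc4; X→Loc5; Y→Loc3; Z→Loc2.
South Co.'s best replies: Loc1→Z; Loc2→X; Loc3→X; Loc4→Z; Loc5→X.
Only (Loc5, X) has each player best-responding; Nash payoffs (18, 15).
North Co. earns 20 sequentially versus 18 at the Nash outcome: better off.

better off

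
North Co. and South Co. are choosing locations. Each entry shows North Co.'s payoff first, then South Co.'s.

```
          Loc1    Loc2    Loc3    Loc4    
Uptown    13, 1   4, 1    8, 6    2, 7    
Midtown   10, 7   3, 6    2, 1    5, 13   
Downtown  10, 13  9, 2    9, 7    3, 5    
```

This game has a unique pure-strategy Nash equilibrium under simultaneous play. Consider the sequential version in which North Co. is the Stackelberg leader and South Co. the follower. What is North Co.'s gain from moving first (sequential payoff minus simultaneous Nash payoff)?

South Co. best-responds to each possible North Co. move:
- Uptown: BR = Loc4, leader payoff 2.
- Midtown: BR = Loc4, leader payoff 5.
- Downtown: BR = Loc1, leader payoff 10.
North Co.'s induced payoffs are 2, 5, 10, so North Co. commits to Downtown. Subgame-perfect outcome: (Downtown, Loc1) with payoffs (10, 13).
Under simultaneous play:
North Co.'s best replies: Loc1→Uptown; Loc2→Downtown; Loc3→Downtown; Loc4→Midtown.
South Co.'s best replies: Uptown→Loc4; Midtown→Loc4; Downtown→Loc1.
Only (Midtown, Loc4) has each player best-responding; Nash payoffs (5, 13).
North Co.'s commitment gain: 10 − 5 = 5.

5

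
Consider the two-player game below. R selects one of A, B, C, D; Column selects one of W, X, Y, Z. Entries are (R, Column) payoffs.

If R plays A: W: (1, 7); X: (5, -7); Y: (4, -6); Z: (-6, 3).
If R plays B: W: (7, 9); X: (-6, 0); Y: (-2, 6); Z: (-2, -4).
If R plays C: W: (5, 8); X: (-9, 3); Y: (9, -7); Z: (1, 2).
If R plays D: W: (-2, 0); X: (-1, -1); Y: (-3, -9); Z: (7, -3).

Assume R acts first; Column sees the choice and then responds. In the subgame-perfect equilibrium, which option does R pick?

Work backward from Column's decision.
- A: BR = W, leader payoff 1.
- B: BR = W, leader payoff 7.
- C: BR = W, leader payoff 5.
- D: BR = W, leader payoff -2.
Among 1, 7, 5, -2, the best is 7 at B. Subgame-perfect outcome: (B, W) with payoffs (7, 9).

B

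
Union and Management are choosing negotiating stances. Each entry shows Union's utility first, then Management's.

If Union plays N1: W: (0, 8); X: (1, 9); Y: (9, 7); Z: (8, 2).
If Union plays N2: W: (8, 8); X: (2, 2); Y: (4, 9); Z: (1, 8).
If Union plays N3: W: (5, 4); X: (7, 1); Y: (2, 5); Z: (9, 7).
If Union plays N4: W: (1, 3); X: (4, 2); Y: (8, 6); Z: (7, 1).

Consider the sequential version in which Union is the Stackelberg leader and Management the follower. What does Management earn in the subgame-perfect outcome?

Work backward from Management's decision.
- N1 → Management plays X (best of 8, 9, 7, 2); Union gets 1.
- N2 → Management plays Y (best of 8, 2, 9, 8); Union gets 4.
- N3 → Management plays Z (best of 4, 1, 5, 7); Union gets 9.
- N4 → Management plays Y (best of 3, 2, 6, 1); Union gets 8.
Maximizing over 1, 4, 9, 8, Union chooses N3. Subgame-perfect outcome: (N3, Z) with payoffs (9, 7).

7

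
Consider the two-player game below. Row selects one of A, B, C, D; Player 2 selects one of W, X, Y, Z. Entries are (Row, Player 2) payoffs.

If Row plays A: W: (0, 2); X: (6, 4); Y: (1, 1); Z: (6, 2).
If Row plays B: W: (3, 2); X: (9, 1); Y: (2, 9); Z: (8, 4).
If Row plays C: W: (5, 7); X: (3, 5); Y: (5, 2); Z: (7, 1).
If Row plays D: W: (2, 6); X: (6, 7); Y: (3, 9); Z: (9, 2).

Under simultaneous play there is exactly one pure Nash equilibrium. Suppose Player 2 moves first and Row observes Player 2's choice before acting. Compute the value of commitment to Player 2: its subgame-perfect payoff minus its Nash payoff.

Backward induction with Player 2 moving first.
- W: Row compares 0, 3, 5, 2 and picks C; Player 2 would get 7.
- X: Row compares 6, 9, 3, 6 and picks B; Player 2 would get 1.
- Y: Row compares 1, 2, 5, 3 and picks C; Player 2 would get 2.
- Z: Row compares 6, 8, 7, 9 and picks D; Player 2 would get 2.
Maximizing over 7, 1, 2, 2, Player 2 chooses W. Subgame-perfect outcome: (C, W) with payoffs (5, 7).
Under simultaneous play:
Row's best replies: W→C; X→B; Y→C; Z→D.
Player 2's best replies: A→X; B→Y; C→W; D→Y.
Only (C, W) has each player best-responding; Nash payoffs (5, 7).
Player 2's commitment gain: 7 − 7 = 0.

0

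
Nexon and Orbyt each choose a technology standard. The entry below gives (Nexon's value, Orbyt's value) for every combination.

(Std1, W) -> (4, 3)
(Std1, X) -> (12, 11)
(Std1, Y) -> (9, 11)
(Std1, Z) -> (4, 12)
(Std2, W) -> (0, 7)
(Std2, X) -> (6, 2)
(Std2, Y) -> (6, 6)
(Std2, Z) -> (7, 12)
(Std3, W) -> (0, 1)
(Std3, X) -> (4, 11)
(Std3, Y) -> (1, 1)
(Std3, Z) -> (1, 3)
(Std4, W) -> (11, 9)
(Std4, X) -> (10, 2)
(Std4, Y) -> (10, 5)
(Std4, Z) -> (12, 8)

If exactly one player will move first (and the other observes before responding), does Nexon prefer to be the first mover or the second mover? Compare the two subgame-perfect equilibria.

If Nexon leads: Orbyt's best replies are Std1→Z, Std2→Z, Std3→X, Std4→W; Nexon's induced payoffs 4, 7, 4, 11; outcome (Std4, W), payoffs (11, 9).
If Orbyt leads: Nexon's best replies are W→Std4, X→Std1, Y→Std4, Z→Std4; Orbyt's induced payoffs 9, 11, 5, 8; outcome (Std1, X), payoffs (12, 11).
Nexon gets 11 moving first and 12 moving second, so Nexon prefers to move second.

second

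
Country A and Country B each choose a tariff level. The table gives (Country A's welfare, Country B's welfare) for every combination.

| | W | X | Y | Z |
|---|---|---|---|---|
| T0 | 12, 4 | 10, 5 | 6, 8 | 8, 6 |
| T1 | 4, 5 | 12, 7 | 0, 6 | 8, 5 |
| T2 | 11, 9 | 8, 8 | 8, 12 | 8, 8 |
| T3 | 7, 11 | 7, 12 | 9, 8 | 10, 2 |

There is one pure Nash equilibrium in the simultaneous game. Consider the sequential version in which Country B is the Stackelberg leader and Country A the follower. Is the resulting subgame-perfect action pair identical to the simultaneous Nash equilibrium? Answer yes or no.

Backward induction with Country B moving first.
- W: Country A compares 12, 4, 11, 7 and picks T0; Country B would get 4.
- X: Country A compares 10, 12, 8, 7 and picks T1; Country B would get 7.
- Y: Country A compares 6, 0, 8, 9 and picks T3; Country B would get 8.
- Z: Country A compares 8, 8, 8, 10 and picks T3; Country B would get 2.
Country B's induced payoffs are 4, 7, 8, 2, so Country B commits to Y. Subgame-perfect outcome: (T3, Y) with payoffs (9, 8).
Under simultaneous play:
Country A's best replies: W→T0; X→T1; Y→T3; Z→T3.
Country B's best replies: T0→Y; T1→X; T2→Y; T3→X.
The unique mutual best reply is (T1, X), giving (12, 7).
Sequential outcome (T3, Y) differs from the Nash profile (T1, X).

no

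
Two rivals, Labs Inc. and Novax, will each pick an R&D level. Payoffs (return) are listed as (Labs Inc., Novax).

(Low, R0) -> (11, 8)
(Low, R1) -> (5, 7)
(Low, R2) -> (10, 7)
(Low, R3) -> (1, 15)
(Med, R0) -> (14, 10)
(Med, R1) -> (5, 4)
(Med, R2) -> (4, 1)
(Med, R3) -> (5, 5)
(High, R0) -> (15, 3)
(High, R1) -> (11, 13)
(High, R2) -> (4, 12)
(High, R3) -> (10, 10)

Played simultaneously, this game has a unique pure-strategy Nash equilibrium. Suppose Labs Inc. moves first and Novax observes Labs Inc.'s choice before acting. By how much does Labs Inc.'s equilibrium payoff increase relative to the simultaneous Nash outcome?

Work backward from Novax's decision.
- Low → Novax plays R3 (best of 8, 7, 7, 15); Labs Inc. gets 1.
- Med → Novax plays R0 (best of 10, 4, 1, 5); Labs Inc. gets 14.
- High → Novax plays R1 (best of 3, 13, 12, 10); Labs Inc. gets 11.
Among 1, 14, 11, the best is 14 at Med. Subgame-perfect outcome: (Med, R0) with payoffs (14, 10).
Under simultaneous play:
Labs Inc.'s best replies: R0→High; R1→High; R2→Low; R3→High.
Novax's best replies: Low→R3; Med→R0; High→R1.
Only (High, R1) has each player best-responding; Nash payoffs (11, 13).
Labs Inc.'s commitment gain: 14 − 11 = 3.

3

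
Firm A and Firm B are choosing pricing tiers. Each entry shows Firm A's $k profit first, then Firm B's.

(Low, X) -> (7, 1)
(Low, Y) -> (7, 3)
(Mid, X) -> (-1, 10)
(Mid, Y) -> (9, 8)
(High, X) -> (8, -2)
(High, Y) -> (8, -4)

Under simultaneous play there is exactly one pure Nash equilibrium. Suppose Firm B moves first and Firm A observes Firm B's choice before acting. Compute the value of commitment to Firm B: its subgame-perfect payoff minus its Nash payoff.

10

Solve by backward induction (Firm B leads).
- X: BR = High, leader payoff -2.
- Y: BR = Mid, leader payoff 8.
Firm B's induced payoffs are -2, 8, so Firm B commits to Y. Subgame-perfect outcome: (Mid, Y) with payoffs (9, 8).
Now find the simultaneous Nash equilibrium.
Firm A's best replies: X→High; Y→Mid.
Firm B's best replies: Low→Y; Mid→X; High→X.
Only (High, X) has each player best-responding; Nash payoffs (8, -2).
Firm B's commitment gain: 8 − -2 = 10.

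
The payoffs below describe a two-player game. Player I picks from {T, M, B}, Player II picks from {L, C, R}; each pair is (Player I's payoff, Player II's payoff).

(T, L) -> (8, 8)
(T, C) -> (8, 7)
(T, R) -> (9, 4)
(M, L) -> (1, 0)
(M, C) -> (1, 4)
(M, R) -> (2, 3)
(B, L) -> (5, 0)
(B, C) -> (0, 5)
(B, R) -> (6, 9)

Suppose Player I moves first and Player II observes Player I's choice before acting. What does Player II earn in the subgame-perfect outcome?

Solve by backward induction (Player I leads).
- T → Player II plays L (best of 8, 7, 4); Player I gets 8.
- M → Player II plays C (best of 0, 4, 3); Player I gets 1.
- B → Player II plays R (best of 0, 5, 9); Player I gets 6.
Among 8, 1, 6, the best is 8 at T. Subgame-perfect outcome: (T, L) with payoffs (8, 8).

8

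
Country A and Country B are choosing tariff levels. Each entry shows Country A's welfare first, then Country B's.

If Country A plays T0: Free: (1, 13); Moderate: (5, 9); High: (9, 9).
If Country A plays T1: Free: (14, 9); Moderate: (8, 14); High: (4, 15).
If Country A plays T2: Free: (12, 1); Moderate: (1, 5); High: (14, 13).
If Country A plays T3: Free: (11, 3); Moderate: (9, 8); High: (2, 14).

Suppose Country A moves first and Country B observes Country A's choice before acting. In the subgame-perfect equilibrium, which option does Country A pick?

T2

Backward induction with Country A moving first.
- T0: BR = Free, leader payoff 1.
- T1: BR = High, leader payoff 4.
- T2: BR = High, leader payoff 14.
- T3: BR = High, leader payoff 2.
Maximizing over 1, 4, 14, 2, Country A chooses T2. Subgame-perfect outcome: (T2, High) with payoffs (14, 13).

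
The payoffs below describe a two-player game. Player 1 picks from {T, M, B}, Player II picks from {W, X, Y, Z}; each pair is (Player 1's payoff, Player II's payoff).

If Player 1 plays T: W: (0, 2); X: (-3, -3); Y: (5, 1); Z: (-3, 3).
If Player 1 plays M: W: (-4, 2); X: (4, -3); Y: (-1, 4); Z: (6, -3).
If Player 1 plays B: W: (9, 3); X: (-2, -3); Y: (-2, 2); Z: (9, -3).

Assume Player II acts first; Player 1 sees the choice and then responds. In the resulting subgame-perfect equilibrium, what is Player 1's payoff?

9

Backward induction with Player II moving first.
- W: BR = B, leader payoff 3.
- X: BR = M, leader payoff -3.
- Y: BR = T, leader payoff 1.
- Z: BR = B, leader payoff -3.
Maximizing over 3, -3, 1, -3, Player II chooses W. Subgame-perfect outcome: (B, W) with payoffs (9, 3).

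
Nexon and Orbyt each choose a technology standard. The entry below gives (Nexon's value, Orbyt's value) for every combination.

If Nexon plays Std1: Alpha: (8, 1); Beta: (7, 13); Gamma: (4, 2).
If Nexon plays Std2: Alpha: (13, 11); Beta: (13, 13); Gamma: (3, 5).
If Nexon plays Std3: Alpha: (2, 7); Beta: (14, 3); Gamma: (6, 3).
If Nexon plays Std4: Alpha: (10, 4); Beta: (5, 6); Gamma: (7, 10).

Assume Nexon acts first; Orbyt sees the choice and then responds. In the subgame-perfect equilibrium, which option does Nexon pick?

Std2

Orbyt best-responds to each possible Nexon move:
- Std1: Orbyt compares 1, 13, 2 and picks Beta; Nexon would get 7.
- Std2: Orbyt compares 11, 13, 5 and picks Beta; Nexon would get 13.
- Std3: Orbyt compares 7, 3, 3 and picks Alpha; Nexon would get 2.
- Std4: Orbyt compares 4, 6, 10 and picks Gamma; Nexon would get 7.
Among 7, 13, 2, 7, the best is 13 at Std2. Subgame-perfect outcome: (Std2, Beta) with payoffs (13, 13).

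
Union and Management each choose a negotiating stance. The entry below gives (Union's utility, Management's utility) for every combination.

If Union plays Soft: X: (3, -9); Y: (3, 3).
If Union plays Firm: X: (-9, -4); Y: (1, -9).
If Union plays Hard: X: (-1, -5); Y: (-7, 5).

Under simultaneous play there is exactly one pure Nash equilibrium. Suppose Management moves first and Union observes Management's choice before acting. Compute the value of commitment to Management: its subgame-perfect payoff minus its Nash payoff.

0

Work backward from Union's decision.
- X: BR = Soft, leader payoff -9.
- Y: BR = Soft, leader payoff 3.
Management's induced payoffs are -9, 3, so Management commits to Y. Subgame-perfect outcome: (Soft, Y) with payoffs (3, 3).
Under simultaneous play:
Union's best replies: X→Soft; Y→Soft.
Management's best replies: Soft→Y; Firm→X; Hard→Y.
The unique mutual best reply is (Soft, Y), giving (3, 3).
Management's commitment gain: 3 − 3 = 0.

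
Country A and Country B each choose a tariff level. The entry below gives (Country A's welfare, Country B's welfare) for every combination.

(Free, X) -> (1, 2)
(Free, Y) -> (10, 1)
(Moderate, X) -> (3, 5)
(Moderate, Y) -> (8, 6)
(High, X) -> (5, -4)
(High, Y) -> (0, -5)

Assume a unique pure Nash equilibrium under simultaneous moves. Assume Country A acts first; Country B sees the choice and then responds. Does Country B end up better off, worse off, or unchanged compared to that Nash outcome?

Work backward from Country B's decision.
- Free: BR = X, leader payoff 1.
- Moderate: BR = Y, leader payoff 8.
- High: BR = X, leader payoff 5.
Among 1, 8, 5, the best is 8 at Moderate. Subgame-perfect outcome: (Moderate, Y) with payoffs (8, 6).
For the simultaneous game, intersect best replies.
Country A's best replies: X→High; Y→Free.
Country B's best replies: Free→X; Moderate→Y; High→X.
Only (High, X) has each player best-responding; Nash payoffs (5, -4).
Country B earns 6 sequentially versus -4 at the Nash outcome: better off.

better off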